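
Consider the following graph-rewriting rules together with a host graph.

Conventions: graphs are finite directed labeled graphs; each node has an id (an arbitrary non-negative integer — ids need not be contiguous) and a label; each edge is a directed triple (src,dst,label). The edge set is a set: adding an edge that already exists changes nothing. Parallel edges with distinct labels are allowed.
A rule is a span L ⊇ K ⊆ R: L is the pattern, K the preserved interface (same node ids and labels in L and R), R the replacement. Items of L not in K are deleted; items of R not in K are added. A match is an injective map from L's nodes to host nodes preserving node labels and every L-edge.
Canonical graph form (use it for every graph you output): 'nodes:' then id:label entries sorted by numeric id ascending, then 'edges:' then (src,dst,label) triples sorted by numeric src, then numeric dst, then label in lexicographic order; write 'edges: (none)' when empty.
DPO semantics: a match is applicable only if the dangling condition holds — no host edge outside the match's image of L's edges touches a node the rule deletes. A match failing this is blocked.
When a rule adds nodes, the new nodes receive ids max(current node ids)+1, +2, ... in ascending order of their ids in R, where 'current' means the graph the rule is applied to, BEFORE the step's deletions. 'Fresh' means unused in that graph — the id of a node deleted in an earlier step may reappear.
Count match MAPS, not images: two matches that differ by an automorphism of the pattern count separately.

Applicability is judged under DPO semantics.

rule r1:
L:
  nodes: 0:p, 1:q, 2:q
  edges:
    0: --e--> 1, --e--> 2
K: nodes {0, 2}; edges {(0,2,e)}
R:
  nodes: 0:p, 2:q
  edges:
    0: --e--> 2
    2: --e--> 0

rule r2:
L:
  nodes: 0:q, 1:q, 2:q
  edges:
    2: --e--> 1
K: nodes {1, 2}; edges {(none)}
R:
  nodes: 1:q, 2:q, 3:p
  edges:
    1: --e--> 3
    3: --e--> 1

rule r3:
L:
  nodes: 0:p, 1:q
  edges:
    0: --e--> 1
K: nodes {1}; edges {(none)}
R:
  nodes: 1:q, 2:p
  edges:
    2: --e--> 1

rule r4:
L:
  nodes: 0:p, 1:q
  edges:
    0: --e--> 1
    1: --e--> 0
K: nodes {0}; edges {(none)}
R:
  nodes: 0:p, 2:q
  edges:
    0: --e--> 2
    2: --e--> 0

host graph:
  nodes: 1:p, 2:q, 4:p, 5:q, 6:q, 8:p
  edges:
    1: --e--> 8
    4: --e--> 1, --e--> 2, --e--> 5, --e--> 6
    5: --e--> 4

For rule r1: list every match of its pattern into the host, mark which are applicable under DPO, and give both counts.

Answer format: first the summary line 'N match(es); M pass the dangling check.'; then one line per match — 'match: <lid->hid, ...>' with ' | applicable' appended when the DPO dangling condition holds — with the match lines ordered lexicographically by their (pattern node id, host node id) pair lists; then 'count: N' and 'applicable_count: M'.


6 match(es); 4 pass the dangling check.
match: 0->4, 1->2, 2->5 | applicable
match: 0->4, 1->2, 2->6 | applicable
match: 0->4, 1->5, 2->2
match: 0->4, 1->5, 2->6
match: 0->4, 1->6, 2->2 | applicable
match: 0->4, 1->6, 2->5 | applicable
count: 6
applicable_count: 4


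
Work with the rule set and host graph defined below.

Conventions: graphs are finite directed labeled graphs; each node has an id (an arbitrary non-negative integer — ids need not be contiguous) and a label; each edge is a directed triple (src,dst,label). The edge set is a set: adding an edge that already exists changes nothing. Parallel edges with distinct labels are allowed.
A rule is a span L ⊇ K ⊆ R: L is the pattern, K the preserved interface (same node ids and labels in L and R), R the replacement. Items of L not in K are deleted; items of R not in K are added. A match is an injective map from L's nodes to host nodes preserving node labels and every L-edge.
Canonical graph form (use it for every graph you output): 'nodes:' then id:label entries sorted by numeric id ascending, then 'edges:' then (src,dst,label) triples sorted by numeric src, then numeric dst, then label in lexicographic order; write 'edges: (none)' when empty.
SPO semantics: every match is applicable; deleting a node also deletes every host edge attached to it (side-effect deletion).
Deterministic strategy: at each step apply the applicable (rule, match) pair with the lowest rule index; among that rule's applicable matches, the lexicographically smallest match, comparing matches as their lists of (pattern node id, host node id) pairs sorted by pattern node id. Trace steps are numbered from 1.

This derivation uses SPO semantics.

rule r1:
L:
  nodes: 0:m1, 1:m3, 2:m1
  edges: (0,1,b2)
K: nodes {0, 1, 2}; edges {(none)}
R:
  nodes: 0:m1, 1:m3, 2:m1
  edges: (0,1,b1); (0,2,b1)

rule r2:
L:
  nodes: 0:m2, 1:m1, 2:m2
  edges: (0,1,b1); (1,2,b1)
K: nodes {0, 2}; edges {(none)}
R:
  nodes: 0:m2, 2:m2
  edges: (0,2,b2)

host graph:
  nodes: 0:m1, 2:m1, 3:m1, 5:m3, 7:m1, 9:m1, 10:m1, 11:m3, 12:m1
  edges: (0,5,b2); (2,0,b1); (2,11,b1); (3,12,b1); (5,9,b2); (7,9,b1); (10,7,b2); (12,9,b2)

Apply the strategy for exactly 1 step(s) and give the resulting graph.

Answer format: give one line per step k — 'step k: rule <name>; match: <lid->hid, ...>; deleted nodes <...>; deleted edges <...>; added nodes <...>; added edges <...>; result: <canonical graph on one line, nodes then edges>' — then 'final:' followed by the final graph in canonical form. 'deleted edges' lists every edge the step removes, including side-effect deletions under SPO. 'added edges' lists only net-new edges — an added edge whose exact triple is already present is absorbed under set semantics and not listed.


step 1: rule r1; match: 0->0, 1->5, 2->2; deleted nodes (none); deleted edges (0,5,b2); added nodes (none); added edges (0,2,b1); (0,5,b1); result: nodes: 0:m1, 2:m1, 3:m1, 5:m3, 7:m1, 9:m1, 10:m1, 11:m3, 12:m1 edges: (0,2,b1); (0,5,b1); (2,0,b1); (2,11,b1); (3,12,b1); (5,9,b2); (7,9,b1); (10,7,b2); (12,9,b2)
final:
nodes: 0:m1, 2:m1, 3:m1, 5:m3, 7:m1, 9:m1, 10:m1, 11:m3, 12:m1
edges: (0,2,b1); (0,5,b1); (2,0,b1); (2,11,b1); (3,12,b1); (5,9,b2); (7,9,b1); (10,7,b2); (12,9,b2)


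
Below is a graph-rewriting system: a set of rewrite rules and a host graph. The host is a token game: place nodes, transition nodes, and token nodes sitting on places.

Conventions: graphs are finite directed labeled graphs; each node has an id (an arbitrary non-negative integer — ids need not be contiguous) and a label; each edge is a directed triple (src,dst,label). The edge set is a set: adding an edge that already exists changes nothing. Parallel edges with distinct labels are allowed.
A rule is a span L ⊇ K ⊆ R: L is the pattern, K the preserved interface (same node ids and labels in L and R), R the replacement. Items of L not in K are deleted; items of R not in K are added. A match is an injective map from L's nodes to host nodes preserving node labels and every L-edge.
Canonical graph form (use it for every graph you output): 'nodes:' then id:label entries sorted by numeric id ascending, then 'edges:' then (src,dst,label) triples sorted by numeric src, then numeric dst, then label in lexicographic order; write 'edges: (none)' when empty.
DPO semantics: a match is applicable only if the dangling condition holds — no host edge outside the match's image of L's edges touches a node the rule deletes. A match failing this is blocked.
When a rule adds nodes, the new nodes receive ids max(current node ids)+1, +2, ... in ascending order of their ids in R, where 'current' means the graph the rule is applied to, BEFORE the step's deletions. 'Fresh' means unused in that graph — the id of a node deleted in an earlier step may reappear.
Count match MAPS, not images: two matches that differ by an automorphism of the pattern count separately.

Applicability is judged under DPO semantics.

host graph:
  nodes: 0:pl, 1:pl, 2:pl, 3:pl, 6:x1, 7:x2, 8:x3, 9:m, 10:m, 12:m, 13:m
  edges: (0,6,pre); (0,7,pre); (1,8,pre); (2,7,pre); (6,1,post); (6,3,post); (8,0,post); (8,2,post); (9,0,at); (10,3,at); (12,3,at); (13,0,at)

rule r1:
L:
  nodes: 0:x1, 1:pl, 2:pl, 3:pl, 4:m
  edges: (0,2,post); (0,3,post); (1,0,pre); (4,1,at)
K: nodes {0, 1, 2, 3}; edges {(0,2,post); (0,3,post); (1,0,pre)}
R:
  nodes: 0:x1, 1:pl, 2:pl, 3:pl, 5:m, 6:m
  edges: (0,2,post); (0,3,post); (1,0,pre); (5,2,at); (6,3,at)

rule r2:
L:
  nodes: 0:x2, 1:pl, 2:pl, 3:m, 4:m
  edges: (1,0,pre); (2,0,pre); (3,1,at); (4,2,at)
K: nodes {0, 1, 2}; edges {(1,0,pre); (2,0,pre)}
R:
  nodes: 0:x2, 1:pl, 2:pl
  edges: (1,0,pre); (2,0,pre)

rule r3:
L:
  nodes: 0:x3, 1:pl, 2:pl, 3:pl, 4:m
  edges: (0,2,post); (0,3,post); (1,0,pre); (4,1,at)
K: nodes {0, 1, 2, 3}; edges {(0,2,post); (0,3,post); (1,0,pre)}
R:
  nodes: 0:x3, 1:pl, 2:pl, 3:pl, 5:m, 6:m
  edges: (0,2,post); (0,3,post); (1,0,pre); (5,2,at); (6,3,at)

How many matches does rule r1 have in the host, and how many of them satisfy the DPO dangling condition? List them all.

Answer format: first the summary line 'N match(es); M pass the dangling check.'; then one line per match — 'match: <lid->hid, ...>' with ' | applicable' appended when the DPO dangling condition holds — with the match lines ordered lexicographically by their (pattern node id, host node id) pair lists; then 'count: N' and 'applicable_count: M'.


4 match(es); 4 pass the dangling check.
match: 0->6, 1->0, 2->1, 3->3, 4->9 | applicable
match: 0->6, 1->0, 2->1, 3->3, 4->13 | applicable
match: 0->6, 1->0, 2->3, 3->1, 4->9 | applicable
match: 0->6, 1->0, 2->3, 3->1, 4->13 | applicable
count: 4
applicable_count: 4


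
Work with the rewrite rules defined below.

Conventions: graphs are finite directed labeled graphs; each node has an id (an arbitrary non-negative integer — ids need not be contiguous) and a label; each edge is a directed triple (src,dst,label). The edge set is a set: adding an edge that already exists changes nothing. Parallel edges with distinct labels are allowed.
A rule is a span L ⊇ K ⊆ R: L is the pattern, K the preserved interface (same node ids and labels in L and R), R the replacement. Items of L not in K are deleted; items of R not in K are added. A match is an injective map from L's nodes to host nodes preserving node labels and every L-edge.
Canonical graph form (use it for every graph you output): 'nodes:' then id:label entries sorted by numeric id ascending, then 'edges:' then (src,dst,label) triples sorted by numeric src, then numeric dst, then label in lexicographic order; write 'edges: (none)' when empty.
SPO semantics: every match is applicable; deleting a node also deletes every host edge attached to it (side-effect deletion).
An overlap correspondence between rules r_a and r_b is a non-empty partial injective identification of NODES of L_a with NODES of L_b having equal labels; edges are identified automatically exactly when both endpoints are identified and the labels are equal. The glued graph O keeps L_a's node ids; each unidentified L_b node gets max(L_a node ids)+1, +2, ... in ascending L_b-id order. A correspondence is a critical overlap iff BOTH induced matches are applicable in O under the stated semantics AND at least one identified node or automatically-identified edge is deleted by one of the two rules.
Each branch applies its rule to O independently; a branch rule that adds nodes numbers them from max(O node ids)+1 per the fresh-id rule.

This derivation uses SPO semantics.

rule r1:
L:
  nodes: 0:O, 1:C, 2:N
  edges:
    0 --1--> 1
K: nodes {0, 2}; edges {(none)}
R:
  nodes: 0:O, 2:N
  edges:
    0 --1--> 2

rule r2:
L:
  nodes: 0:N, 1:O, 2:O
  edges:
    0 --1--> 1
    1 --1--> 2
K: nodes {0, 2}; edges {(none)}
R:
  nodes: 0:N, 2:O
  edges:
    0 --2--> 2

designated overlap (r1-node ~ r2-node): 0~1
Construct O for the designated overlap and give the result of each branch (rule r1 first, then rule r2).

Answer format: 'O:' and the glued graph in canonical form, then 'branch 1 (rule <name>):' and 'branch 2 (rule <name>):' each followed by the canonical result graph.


O:
nodes: 0:O, 1:C, 2:N, 3:N, 4:O
edges: (0,1,1); (0,4,1); (3,0,1)
branch 1 (rule r1):
nodes: 0:O, 2:N, 3:N, 4:O
edges: (0,2,1); (0,4,1); (3,0,1)
branch 2 (rule r2):
nodes: 1:C, 2:N, 3:N, 4:O
edges: (3,4,2)


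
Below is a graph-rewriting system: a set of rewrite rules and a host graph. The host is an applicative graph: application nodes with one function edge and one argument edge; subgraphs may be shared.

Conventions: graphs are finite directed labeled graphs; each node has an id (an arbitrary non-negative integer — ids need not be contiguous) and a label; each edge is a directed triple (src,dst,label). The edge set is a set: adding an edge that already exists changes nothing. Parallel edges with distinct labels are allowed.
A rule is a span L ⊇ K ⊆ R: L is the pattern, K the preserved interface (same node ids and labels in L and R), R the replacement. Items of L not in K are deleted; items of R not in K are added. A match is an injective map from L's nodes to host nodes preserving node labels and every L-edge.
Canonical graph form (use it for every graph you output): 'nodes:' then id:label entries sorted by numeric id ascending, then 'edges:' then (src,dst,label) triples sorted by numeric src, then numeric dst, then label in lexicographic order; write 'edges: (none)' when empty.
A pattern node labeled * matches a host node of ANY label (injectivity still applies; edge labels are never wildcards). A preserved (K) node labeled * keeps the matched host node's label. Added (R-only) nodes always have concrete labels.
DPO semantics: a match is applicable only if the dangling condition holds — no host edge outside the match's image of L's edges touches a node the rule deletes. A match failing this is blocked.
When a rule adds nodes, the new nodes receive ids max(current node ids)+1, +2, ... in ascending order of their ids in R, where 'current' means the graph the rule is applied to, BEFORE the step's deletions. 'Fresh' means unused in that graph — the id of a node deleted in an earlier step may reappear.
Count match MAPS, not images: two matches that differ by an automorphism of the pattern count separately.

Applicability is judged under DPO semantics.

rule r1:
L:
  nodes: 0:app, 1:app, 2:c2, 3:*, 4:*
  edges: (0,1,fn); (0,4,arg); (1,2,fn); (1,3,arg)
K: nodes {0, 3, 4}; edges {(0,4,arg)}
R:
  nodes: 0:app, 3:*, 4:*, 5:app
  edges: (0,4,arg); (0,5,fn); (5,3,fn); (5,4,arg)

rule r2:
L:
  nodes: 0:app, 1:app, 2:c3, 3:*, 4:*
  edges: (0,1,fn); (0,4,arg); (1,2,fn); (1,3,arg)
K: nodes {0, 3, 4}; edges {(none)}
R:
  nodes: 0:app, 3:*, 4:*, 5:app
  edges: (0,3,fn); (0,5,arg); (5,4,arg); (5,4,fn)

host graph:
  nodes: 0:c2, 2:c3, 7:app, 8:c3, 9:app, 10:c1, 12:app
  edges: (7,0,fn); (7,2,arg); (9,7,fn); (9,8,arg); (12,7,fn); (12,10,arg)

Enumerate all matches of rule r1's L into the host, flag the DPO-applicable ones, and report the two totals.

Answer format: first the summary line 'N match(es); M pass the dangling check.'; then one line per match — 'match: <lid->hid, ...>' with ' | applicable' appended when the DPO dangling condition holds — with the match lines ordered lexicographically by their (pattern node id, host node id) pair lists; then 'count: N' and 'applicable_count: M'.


2 match(es); 0 pass the dangling check.
match: 0->9, 1->7, 2->0, 3->2, 4->8
match: 0->12, 1->7, 2->0, 3->2, 4->10
count: 2
applicable_count: 0


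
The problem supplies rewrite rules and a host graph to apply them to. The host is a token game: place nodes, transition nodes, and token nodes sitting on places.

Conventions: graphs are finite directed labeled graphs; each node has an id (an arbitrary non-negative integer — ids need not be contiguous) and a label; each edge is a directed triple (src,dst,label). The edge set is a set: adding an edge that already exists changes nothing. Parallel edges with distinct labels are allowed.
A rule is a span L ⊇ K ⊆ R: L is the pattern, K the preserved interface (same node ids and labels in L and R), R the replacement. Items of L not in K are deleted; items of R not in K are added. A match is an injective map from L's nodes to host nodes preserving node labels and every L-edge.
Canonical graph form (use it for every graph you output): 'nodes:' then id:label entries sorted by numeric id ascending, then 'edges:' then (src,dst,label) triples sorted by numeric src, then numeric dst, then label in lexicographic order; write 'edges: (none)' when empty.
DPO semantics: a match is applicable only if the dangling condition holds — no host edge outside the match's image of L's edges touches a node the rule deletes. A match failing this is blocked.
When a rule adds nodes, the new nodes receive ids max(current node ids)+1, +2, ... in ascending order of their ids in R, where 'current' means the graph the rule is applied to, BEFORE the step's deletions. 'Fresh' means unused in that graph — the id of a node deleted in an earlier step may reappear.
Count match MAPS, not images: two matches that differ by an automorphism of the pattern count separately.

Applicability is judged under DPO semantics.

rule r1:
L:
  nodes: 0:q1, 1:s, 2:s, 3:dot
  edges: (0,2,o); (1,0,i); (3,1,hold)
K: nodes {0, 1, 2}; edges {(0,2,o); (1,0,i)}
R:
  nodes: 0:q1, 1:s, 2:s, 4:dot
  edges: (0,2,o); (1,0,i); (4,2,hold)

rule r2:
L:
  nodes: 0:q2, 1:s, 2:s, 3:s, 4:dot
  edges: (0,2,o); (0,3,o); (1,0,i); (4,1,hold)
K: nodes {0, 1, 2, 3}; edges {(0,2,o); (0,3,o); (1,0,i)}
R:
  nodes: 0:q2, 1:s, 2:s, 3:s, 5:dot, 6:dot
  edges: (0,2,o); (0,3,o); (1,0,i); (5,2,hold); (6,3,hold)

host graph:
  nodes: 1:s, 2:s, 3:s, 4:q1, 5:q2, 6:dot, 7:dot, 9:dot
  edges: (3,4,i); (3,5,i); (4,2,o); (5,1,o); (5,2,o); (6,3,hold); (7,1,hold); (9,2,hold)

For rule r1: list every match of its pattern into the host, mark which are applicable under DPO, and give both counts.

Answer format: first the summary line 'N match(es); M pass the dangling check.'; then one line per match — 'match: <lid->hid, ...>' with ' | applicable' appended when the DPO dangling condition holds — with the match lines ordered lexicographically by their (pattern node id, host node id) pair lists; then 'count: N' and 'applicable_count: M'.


1 match(es); 1 pass the dangling check.
match: 0->4, 1->3, 2->2, 3->6 | applicable
count: 1
applicable_count: 1


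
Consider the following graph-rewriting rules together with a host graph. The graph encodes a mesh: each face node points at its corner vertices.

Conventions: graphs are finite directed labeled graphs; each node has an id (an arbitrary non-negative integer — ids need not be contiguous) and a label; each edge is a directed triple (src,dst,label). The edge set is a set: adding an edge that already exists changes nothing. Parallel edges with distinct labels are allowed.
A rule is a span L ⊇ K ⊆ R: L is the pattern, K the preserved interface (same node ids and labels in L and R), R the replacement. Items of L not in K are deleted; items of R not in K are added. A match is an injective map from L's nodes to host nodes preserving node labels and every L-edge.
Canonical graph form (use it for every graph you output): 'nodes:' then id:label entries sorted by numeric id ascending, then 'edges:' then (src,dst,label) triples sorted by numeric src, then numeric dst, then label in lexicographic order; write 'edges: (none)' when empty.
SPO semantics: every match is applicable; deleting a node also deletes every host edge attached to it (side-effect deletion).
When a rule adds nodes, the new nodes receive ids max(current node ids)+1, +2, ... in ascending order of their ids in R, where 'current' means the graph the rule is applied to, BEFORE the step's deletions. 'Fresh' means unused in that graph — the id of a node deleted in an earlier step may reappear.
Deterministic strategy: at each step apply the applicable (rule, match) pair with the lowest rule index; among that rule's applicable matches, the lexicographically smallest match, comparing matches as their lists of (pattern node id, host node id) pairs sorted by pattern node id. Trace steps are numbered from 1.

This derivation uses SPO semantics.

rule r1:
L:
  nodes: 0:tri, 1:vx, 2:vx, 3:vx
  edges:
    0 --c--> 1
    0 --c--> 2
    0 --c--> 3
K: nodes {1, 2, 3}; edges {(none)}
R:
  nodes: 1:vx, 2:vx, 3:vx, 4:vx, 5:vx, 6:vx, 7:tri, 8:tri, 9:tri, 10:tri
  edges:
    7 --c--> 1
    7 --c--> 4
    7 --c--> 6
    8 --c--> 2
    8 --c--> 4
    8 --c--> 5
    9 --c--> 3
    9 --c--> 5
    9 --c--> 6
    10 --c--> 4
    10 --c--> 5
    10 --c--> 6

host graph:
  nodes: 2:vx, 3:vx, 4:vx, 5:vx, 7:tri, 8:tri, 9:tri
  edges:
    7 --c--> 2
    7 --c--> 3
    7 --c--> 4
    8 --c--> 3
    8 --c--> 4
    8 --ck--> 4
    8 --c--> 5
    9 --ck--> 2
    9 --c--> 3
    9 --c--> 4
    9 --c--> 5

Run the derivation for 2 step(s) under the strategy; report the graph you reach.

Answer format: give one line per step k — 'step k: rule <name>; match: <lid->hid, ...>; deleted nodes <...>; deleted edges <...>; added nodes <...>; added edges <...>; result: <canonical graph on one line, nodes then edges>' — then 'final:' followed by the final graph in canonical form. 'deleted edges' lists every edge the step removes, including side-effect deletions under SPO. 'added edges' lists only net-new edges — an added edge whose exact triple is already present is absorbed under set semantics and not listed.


step 1: rule r1; match: 0->7, 1->2, 2->3, 3->4; deleted nodes 7; deleted edges (7,2,c); (7,3,c); (7,4,c); added nodes 10, 11, 12, 13, 14, 15, 16; added edges (13,2,c); (13,10,c); (13,12,c); (14,3,c); (14,10,c); (14,11,c); (15,4,c); (15,11,c); (15,12,c); (16,10,c); (16,11,c); (16,12,c); result: nodes: 2:vx, 3:vx, 4:vx, 5:vx, 8:tri, 9:tri, 10:vx, 11:vx, 12:vx, 13:tri, 14:tri, 15:tri, 16:tri edges: (8,3,c); (8,4,c); (8,4,ck); (8,5,c); (9,2,ck); (9,3,c); (9,4,c); (9,5,c); (13,2,c); (13,10,c); (13,12,c); (14,3,c); (14,10,c); (14,11,c); (15,4,c); (15,11,c); (15,12,c); (16,10,c); (16,11,c); (16,12,c)
step 2: rule r1; match: 0->8, 1->3, 2->4, 3->5; deleted nodes 8; deleted edges (8,3,c); (8,4,c); (8,4,ck); (8,5,c); added nodes 17, 18, 19, 20, 21, 22, 23; added edges (20,3,c); (20,17,c); (20,19,c); (21,4,c); (21,17,c); (21,18,c); (22,5,c); (22,18,c); (22,19,c); (23,17,c); (23,18,c); (23,19,c); result: nodes: 2:vx, 3:vx, 4:vx, 5:vx, 9:tri, 10:vx, 11:vx, 12:vx, 13:tri, 14:tri, 15:tri, 16:tri, 17:vx, 18:vx, 19:vx, 20:tri, 21:tri, 22:tri, 23:tri edges: (9,2,ck); (9,3,c); (9,4,c); (9,5,c); (13,2,c); (13,10,c); (13,12,c); (14,3,c); (14,10,c); (14,11,c); (15,4,c); (15,11,c); (15,12,c); (16,10,c); (16,11,c); (16,12,c); (20,3,c); (20,17,c); (20,19,c); (21,4,c); (21,17,c); (21,18,c); (22,5,c); (22,18,c); (22,19,c); (23,17,c); (23,18,c); (23,19,c)
final:
nodes: 2:vx, 3:vx, 4:vx, 5:vx, 9:tri, 10:vx, 11:vx, 12:vx, 13:tri, 14:tri, 15:tri, 16:tri, 17:vx, 18:vx, 19:vx, 20:tri, 21:tri, 22:tri, 23:tri
edges: (9,2,ck); (9,3,c); (9,4,c); (9,5,c); (13,2,c); (13,10,c); (13,12,c); (14,3,c); (14,10,c); (14,11,c); (15,4,c); (15,11,c); (15,12,c); (16,10,c); (16,11,c); (16,12,c); (20,3,c); (20,17,c); (20,19,c); (21,4,c); (21,17,c); (21,18,c); (22,5,c); (22,18,c); (22,19,c); (23,17,c); (23,18,c); (23,19,c)


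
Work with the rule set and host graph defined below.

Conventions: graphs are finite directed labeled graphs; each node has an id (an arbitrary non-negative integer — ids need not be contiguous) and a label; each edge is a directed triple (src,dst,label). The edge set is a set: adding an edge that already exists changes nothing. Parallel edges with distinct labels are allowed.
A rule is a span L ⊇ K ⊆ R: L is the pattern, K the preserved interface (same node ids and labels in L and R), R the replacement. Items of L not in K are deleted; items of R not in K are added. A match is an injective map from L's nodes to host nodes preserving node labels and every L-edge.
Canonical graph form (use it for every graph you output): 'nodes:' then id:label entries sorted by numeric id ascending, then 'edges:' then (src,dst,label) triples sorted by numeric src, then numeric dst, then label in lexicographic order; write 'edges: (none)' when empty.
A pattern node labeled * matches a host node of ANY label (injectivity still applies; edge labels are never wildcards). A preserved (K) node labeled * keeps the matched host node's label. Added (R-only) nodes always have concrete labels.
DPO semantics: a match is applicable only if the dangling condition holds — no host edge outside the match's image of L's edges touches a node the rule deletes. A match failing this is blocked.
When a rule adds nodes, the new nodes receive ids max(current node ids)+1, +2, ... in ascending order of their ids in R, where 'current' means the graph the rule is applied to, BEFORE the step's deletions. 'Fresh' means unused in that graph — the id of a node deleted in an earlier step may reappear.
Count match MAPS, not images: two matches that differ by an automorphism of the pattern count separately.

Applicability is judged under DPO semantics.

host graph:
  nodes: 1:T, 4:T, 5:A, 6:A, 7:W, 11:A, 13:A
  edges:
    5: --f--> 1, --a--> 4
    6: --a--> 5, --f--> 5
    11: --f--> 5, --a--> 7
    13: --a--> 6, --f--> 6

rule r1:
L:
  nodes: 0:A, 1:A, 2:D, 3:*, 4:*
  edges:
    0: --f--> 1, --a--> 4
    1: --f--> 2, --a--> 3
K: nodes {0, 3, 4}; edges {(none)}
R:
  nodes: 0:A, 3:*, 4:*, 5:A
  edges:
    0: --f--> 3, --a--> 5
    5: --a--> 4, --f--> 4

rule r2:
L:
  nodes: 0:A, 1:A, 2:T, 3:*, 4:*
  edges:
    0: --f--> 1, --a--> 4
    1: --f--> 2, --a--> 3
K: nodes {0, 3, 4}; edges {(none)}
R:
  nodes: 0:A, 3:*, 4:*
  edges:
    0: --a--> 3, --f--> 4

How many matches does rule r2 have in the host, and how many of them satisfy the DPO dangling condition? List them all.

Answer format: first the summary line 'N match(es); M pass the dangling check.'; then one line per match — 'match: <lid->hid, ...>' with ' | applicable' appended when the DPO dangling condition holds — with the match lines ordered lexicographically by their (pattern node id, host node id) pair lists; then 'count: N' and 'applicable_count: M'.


1 match(es); 0 pass the dangling check.
match: 0->11, 1->5, 2->1, 3->4, 4->7
count: 1
applicable_count: 0


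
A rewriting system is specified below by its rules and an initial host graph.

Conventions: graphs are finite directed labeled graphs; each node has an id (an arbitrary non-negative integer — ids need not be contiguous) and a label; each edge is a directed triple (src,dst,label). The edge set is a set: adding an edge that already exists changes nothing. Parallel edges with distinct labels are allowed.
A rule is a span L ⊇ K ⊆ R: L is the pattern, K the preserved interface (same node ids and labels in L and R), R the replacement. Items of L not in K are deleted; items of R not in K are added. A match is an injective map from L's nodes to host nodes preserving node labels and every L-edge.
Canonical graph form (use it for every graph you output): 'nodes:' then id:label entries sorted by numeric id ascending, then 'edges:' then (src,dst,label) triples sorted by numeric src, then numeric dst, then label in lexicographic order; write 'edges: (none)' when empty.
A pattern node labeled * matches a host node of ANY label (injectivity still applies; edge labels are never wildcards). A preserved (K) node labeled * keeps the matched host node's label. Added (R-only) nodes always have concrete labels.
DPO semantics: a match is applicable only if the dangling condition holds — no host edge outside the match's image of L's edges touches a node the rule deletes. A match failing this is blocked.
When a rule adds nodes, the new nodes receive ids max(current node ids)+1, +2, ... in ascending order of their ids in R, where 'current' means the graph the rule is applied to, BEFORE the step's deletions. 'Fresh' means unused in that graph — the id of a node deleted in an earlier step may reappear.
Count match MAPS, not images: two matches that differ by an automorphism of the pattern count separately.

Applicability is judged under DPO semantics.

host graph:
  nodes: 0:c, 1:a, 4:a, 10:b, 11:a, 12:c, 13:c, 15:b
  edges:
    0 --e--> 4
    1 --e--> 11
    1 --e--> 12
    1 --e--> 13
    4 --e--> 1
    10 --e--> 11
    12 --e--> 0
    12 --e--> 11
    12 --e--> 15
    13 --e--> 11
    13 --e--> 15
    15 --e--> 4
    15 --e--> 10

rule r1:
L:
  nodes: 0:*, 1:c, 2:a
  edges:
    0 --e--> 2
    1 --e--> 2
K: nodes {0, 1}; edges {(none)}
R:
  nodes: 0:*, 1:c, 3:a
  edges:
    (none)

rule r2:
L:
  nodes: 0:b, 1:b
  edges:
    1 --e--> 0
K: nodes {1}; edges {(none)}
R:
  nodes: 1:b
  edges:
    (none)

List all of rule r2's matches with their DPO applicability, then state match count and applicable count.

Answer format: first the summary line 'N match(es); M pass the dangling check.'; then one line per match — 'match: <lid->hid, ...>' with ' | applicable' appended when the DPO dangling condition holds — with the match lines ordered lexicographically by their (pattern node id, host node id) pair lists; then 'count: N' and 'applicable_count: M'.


1 match(es); 0 pass the dangling check.
match: 0->10, 1->15
count: 1
applicable_count: 0


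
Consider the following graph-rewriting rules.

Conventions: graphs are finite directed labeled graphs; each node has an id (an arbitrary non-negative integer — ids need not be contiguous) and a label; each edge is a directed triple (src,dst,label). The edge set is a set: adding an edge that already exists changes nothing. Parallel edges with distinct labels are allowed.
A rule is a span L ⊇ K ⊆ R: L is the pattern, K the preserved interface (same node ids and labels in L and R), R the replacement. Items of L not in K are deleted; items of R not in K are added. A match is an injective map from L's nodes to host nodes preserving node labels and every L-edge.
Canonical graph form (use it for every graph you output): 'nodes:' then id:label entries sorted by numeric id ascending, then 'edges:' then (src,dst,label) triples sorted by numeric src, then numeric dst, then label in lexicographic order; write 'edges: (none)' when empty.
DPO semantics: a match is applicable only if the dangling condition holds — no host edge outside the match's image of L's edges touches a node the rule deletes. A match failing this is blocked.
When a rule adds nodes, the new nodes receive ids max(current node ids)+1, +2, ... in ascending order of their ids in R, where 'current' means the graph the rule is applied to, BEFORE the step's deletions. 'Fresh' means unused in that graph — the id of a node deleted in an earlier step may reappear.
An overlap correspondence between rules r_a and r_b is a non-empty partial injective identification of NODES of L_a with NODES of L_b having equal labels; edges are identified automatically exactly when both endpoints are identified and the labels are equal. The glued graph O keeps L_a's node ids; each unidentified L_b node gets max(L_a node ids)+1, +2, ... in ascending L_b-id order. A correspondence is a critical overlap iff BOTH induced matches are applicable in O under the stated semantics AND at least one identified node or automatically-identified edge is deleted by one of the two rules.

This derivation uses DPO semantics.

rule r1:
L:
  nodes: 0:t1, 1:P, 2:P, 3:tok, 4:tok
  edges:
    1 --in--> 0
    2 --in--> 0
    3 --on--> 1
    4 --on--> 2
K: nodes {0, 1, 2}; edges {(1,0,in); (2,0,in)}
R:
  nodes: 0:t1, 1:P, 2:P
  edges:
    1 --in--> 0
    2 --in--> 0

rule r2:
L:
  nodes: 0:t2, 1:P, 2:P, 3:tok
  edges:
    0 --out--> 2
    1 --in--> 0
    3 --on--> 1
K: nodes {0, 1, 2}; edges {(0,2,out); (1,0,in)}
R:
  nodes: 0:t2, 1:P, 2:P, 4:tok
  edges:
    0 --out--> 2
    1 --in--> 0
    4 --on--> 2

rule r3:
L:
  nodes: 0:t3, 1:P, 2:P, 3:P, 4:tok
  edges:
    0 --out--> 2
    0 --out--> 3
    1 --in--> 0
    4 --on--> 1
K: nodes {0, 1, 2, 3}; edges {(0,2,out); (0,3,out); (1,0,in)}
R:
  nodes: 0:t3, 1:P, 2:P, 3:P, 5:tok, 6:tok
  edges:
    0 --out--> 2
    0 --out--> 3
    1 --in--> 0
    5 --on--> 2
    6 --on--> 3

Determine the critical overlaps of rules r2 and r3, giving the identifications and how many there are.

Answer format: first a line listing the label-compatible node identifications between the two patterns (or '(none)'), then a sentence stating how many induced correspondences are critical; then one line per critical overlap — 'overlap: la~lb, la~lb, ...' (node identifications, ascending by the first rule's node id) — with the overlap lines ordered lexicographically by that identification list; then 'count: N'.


label-compatible node identifications between L(r2) and L(r3): 1~1, 1~2, 1~3, 2~1, 2~2, 2~3, 3~4
3 of the induced correspondences are critical overlaps of r2 and r3.
overlap: 1~1, 2~2, 3~4
overlap: 1~1, 2~3, 3~4
overlap: 1~1, 3~4
count: 3


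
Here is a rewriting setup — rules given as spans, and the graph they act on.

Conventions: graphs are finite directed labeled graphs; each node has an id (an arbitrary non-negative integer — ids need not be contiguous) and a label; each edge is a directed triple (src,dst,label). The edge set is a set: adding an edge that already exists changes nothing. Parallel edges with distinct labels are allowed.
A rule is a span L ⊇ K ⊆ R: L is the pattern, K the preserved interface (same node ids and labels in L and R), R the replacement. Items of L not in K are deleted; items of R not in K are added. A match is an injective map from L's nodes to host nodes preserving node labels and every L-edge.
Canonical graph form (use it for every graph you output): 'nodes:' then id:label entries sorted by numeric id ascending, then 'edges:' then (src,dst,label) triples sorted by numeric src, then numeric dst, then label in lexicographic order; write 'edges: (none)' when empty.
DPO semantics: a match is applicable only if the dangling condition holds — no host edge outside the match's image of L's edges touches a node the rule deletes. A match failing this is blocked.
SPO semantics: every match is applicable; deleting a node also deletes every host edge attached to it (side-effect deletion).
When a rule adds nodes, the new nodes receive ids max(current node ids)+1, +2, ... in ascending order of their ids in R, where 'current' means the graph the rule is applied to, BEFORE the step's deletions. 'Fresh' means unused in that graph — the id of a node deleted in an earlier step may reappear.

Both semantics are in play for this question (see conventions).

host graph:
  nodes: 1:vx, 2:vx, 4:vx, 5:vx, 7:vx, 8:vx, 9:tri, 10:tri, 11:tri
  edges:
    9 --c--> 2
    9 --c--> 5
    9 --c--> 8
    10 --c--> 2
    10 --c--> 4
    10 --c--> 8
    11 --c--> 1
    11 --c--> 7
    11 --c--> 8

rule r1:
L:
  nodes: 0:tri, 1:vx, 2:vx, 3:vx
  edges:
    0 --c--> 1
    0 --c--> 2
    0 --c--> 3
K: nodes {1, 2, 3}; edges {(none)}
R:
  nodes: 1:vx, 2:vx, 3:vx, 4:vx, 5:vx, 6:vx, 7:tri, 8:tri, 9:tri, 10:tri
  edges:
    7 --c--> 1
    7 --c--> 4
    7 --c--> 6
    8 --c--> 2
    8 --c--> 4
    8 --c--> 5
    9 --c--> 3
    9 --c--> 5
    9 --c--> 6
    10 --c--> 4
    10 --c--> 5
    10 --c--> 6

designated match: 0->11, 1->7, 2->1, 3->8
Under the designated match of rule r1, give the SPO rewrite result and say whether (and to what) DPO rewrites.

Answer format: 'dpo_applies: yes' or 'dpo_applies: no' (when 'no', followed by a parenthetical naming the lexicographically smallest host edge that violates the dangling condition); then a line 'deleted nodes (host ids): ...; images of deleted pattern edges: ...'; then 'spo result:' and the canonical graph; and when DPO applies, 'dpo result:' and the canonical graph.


dpo_applies: yes
deleted nodes (host ids): 11; images of deleted pattern edges: (11,1,c); (11,7,c); (11,8,c)
spo result:
nodes: 1:vx, 2:vx, 4:vx, 5:vx, 7:vx, 8:vx, 9:tri, 10:tri, 12:vx, 13:vx, 14:vx, 15:tri, 16:tri, 17:tri, 18:tri
edges: (9,2,c); (9,5,c); (9,8,c); (10,2,c); (10,4,c); (10,8,c); (15,7,c); (15,12,c); (15,14,c); (16,1,c); (16,12,c); (16,13,c); (17,8,c); (17,13,c); (17,14,c); (18,12,c); (18,13,c); (18,14,c)
dpo result:
nodes: 1:vx, 2:vx, 4:vx, 5:vx, 7:vx, 8:vx, 9:tri, 10:tri, 12:vx, 13:vx, 14:vx, 15:tri, 16:tri, 17:tri, 18:tri
edges: (9,2,c); (9,5,c); (9,8,c); (10,2,c); (10,4,c); (10,8,c); (15,7,c); (15,12,c); (15,14,c); (16,1,c); (16,12,c); (16,13,c); (17,8,c); (17,13,c); (17,14,c); (18,12,c); (18,13,c); (18,14,c)


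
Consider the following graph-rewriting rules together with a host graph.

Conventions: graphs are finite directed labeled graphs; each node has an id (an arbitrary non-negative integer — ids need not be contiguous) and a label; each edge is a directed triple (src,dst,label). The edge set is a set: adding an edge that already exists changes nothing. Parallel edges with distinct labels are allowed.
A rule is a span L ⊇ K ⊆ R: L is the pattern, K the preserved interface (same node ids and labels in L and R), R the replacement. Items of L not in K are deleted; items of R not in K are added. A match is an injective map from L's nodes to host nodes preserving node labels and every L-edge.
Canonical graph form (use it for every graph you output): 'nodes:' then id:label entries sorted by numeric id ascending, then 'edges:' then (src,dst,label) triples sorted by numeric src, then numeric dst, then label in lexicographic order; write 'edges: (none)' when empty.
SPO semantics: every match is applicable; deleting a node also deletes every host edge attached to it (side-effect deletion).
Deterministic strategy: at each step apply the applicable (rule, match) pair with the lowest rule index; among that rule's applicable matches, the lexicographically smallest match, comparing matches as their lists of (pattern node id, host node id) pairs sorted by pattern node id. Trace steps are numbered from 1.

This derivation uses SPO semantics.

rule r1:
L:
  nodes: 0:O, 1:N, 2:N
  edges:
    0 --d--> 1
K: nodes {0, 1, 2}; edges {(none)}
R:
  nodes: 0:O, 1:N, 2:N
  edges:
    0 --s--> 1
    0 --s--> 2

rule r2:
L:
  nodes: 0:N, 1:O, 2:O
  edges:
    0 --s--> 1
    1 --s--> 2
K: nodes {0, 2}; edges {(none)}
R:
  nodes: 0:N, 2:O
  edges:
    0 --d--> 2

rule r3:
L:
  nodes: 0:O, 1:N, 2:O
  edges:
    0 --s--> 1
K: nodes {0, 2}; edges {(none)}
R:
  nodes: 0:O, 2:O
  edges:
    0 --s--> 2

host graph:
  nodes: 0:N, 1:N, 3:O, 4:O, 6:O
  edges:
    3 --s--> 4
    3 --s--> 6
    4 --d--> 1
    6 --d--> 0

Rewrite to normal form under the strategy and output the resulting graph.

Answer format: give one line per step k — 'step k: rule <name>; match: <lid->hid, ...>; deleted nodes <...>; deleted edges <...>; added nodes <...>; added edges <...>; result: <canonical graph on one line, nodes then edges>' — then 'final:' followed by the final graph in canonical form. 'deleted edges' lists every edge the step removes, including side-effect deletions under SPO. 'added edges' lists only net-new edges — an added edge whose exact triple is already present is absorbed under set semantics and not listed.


step 1: rule r1; match: 0->4, 1->1, 2->0; deleted nodes (none); deleted edges (4,1,d); added nodes (none); added edges (4,0,s); (4,1,s); result: nodes: 0:N, 1:N, 3:O, 4:O, 6:O edges: (3,4,s); (3,6,s); (4,0,s); (4,1,s); (6,0,d)
step 2: rule r1; match: 0->6, 1->0, 2->1; deleted nodes (none); deleted edges (6,0,d); added nodes (none); added edges (6,0,s); (6,1,s); result: nodes: 0:N, 1:N, 3:O, 4:O, 6:O edges: (3,4,s); (3,6,s); (4,0,s); (4,1,s); (6,0,s); (6,1,s)
step 3: rule r3; match: 0->4, 1->0, 2->3; deleted nodes 0; deleted edges (4,0,s); (6,0,s); added nodes (none); added edges (4,3,s); result: nodes: 1:N, 3:O, 4:O, 6:O edges: (3,4,s); (3,6,s); (4,1,s); (4,3,s); (6,1,s)
step 4: rule r3; match: 0->4, 1->1, 2->3; deleted nodes 1; deleted edges (4,1,s); (6,1,s); added nodes (none); added edges (none); result: nodes: 3:O, 4:O, 6:O edges: (3,4,s); (3,6,s); (4,3,s)
final:
nodes: 3:O, 4:O, 6:O
edges: (3,4,s); (3,6,s); (4,3,s)


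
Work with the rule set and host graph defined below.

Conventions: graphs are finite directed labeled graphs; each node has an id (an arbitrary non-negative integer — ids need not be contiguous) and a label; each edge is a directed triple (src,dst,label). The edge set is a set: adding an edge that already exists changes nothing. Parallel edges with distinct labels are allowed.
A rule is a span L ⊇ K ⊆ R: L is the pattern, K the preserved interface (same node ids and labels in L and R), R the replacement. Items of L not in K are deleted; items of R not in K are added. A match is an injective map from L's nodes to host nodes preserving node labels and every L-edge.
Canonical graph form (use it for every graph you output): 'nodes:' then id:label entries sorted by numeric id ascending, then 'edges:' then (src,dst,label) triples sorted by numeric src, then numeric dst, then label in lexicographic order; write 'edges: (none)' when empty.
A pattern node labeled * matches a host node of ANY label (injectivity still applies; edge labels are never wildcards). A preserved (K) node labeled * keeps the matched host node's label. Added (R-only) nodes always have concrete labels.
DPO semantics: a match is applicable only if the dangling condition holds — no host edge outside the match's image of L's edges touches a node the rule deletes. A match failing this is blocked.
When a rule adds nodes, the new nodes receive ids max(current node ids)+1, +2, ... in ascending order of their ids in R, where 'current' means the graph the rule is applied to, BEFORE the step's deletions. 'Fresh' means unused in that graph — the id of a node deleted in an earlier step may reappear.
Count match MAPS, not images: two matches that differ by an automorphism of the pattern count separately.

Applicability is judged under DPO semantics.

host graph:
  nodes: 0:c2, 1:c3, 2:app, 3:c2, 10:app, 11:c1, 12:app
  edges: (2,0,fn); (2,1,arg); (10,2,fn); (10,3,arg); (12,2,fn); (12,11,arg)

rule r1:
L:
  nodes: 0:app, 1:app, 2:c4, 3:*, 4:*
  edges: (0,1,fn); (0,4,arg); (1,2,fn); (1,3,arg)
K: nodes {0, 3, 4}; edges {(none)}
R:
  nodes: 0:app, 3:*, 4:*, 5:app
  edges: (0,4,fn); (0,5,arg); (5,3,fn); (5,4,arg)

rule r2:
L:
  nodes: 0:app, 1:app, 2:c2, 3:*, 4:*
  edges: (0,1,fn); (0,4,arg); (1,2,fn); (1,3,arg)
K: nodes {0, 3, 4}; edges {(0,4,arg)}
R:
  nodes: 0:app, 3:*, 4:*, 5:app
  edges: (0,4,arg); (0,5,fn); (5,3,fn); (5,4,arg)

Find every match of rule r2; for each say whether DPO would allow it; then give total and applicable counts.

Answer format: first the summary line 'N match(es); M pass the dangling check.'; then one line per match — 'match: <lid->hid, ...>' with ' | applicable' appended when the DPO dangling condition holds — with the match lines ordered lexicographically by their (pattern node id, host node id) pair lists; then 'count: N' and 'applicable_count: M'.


2 match(es); 0 pass the dangling check.
match: 0->10, 1->2, 2->0, 3->1, 4->3
match: 0->12, 1->2, 2->0, 3->1, 4->11
count: 2
applicable_count: 0
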